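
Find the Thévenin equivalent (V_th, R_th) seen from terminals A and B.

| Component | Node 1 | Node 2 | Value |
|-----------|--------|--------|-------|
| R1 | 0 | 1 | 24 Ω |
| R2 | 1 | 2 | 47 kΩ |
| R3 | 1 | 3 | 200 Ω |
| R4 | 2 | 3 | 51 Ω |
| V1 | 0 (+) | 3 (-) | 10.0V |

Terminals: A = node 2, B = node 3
Step 1 — V_th is the open-circuit voltage V_A - V_B (nothing connected across the terminals).
Nodal analysis, taking node 3 as the 0 V reference.
Source V1 fixes V_0 = 10 V.
KCL at each unknown node (sum of currents leaving = 0; resistances in Ω):
  Node 1: (V_1 - 10)/24 + (V_1 - V_2)/47000 + (V_1 - 0)/200 = 0
  Node 2: (V_2 - V_1)/47000 + (V_2 - 0)/51 = 0
Collecting terms (coefficients in siemens):
  0.04669·V_1 - 0.00002128·V_2 = 0.4167
  0.01963·V_2 - 0.00002128·V_1 = 0
Determinant D = (0.04669)(0.01963) - (-0.00002128)(-0.00002128) = 0.0009164
V_1 = [(0.4167)(0.01963) - (-0.00002128)(0)]/D = 8.925 V
V_2 = [(0.04669)(0) - (0.4167)(-0.00002128)]/D = 0.009674 V
V_th = V_2 - V_3 = 0.009674 - 0 = 0.009674 V
Step 2 — R_th: zero the source — replace V1 by a short circuit (node 3 merges into node 0) — and find the resistance seen between A (node 2) and B (node 0).
Reduce the network between node 2 (A) and node 0 (B) by series/parallel combination:
  Rp1 = R1 ‖ R3 (parallel, both between nodes 0 and 1) = 1/(1/24 + 1/200) = 21.43 Ω
  Rs1 = R2 + Rp1 (series, joined only at node 1) = 47000 + 21.43 = 47020 Ω
  Rp2 = R4 ‖ Rs1 (parallel, both between nodes 0 and 2) = 1/(1/51 + 1/47020) = 50.94 Ω
R_th = 50.94 Ω

Final answer: V_th = 0.009674 V, R_th = 50.94 Ω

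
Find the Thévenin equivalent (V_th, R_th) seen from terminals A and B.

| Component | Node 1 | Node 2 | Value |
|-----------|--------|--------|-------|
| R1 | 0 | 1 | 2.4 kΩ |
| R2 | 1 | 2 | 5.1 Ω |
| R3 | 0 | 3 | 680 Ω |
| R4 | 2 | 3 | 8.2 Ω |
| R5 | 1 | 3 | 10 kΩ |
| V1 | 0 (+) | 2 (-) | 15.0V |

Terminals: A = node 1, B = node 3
Step 1 — V_th is the open-circuit voltage V_A - V_B (nothing connected across the terminals).
Nodal analysis, taking node 2 as the 0 V reference.
Source V1 fixes V_0 = 15 V.
KCL at each unknown node (sum of currents leaving = 0; resistances in Ω):
  Node 1: (V_1 - 15)/2400 + (V_1 - 0)/5.1 + (V_1 - V_3)/10000 = 0
  Node 3: (V_3 - 15)/680 + (V_3 - 0)/8.2 + (V_3 - V_1)/10000 = 0
Collecting terms (coefficients in siemens):
  0.1966·V_1 - 0.0001·V_3 = 0.00625
  0.1235·V_3 - 0.0001·V_1 = 0.02206
Determinant D = (0.1966)(0.1235) - (-0.0001)(-0.0001) = 0.02428
V_1 = [(0.00625)(0.1235) - (-0.0001)(0.02206)]/D = 0.03188 V
V_3 = [(0.1966)(0.02206) - (0.00625)(-0.0001)]/D = 0.1786 V
V_th = V_1 - V_3 = 0.03188 - 0.1786 = -0.1467 V
Step 2 — R_th: zero the source — replace V1 by a short circuit (node 2 merges into node 0) — and find the resistance seen between A (node 1) and B (node 3).
Reduce the network between node 1 (A) and node 3 (B) by series/parallel combination:
  Rp1 = R1 ‖ R2 (parallel, both between nodes 0 and 1) = 1/(1/2400 + 1/5.1) = 5.089 Ω
  Rp2 = R3 ‖ R4 (parallel, both between nodes 0 and 3) = 1/(1/680 + 1/8.2) = 8.102 Ω
  Rs1 = Rp1 + Rp2 (series, joined only at node 0) = 5.089 + 8.102 = 13.19 Ω
  Rp3 = R5 ‖ Rs1 (parallel, both between nodes 1 and 3) = 1/(1/10000 + 1/13.19) = 13.17 Ω
R_th = 13.17 Ω

Final answer: V_th = -0.1467 V, R_th = 13.17 Ω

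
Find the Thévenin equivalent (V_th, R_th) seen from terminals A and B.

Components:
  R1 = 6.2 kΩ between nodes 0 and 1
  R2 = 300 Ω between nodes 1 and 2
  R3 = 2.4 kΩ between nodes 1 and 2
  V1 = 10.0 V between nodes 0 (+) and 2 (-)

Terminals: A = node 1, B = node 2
Step 1 — V_th is the open-circuit voltage V_A - V_B (nothing connected across the terminals).
Nodal analysis, taking node 2 as the 0 V reference.
Source V1 fixes V_0 = 10 V.
KCL at each unknown node (sum of currents leaving = 0; resistances in Ω):
  Node 1: (V_1 - 10)/6200 + (V_1 - 0)/300 + (V_1 - 0)/2400 = 0
Collecting terms: 0.003911 × V_1 = 0.001613  =>  V_1 = 0.4124 V
V_th = V_1 - V_2 = 0.4124 - 0 = 0.4124 V
Step 2 — R_th: zero the source — replace V1 by a short circuit (node 2 merges into node 0) — and find the resistance seen between A (node 1) and B (node 0).
Reduce the network between node 1 (A) and node 0 (B) by series/parallel combination:
  Rp1 = R1 ‖ R2 ‖ R3 (parallel, all between nodes 0 and 1) = 1/(1/6200 + 1/300 + 1/2400) = 255.7 Ω
R_th = 255.7 Ω

Final answer: V_th = 0.4124 V, R_th = 255.7 Ω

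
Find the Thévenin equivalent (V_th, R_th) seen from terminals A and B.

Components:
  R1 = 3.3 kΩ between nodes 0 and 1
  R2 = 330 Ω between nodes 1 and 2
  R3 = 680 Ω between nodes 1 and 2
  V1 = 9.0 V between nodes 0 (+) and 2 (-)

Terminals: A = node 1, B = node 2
Step 1 — V_th is the open-circuit voltage V_A - V_B (nothing connected across the terminals).
Nodal analysis, taking node 2 as the 0 V reference.
Source V1 fixes V_0 = 9 V.
KCL at each unknown node (sum of currents leaving = 0; resistances in Ω):
  Node 1: (V_1 - 9)/3300 + (V_1 - 0)/330 + (V_1 - 0)/680 = 0
Collecting terms: 0.004804 × V_1 = 0.002727  =>  V_1 = 0.5677 V
V_th = V_1 - V_2 = 0.5677 - 0 = 0.5677 V
Step 2 — R_th: zero the source — replace V1 by a short circuit (node 2 merges into node 0) — and find the resistance seen between A (node 1) and B (node 0).
Reduce the network between node 1 (A) and node 0 (B) by series/parallel combination:
  Rp1 = R1 ‖ R2 ‖ R3 (parallel, all between nodes 0 and 1) = 1/(1/3300 + 1/330 + 1/680) = 208.2 Ω
R_th = 208.2 Ω

Final answer: V_th = 0.5677 V, R_th = 208.2 Ω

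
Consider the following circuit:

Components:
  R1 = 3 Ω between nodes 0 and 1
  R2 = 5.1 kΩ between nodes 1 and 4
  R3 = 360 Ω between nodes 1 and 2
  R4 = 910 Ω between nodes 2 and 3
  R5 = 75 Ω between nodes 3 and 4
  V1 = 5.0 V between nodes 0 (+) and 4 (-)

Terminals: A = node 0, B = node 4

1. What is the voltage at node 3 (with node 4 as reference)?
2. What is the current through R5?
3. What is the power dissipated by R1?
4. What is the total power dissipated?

Nodal analysis, taking node 4 as the 0 V reference.
Source V1 fixes V_0 = 5 V.
KCL at each unknown node (sum of currents leaving = 0; resistances in Ω):
  Node 1: (V_1 - 5)/3 + (V_1 - 0)/5100 + (V_1 - V_2)/360 = 0
  Node 2: (V_2 - V_1)/360 + (V_2 - V_3)/910 = 0
  Node 3: (V_3 - V_2)/910 + (V_3 - 0)/75 = 0
Collecting terms (coefficients in siemens):
  0.3363·V_1 - 0.002778·V_2 = 1.667
  0.003877·V_2 - 0.002778·V_1 - 0.001099·V_3 = 0
  0.01443·V_3 - 0.001099·V_2 = 0
Solving these 3 simultaneous equations (Gaussian elimination) gives:
  V_1 = 4.986 V, V_2 = 3.651 V, V_3 = 0.278 V
Part 1:
  Read off the nodal solution: V_3 = 0.278 V
Part 2:
  I_R5 = (V_3 - V_4)/R5 = (0.278 - 0)/75 = 0.003707 A
  Magnitude: I_R5 = 0.003707 A
Part 3:
  I_R1 = (V_0 - V_1)/R1 = (5 - 4.986)/3 = 0.004685 A
  P_R1 = I_R1² × R1 = (0.004685)² × 3 = 0.00006584 W
Part 4:
  Power in each resistor, P = (ΔV)²/R:
    P_R1 = (5 - 4.986)²/3 = 0.00006584 W
    P_R2 = (4.986 - 0)²/5100 = 0.004874 W
    P_R3 = (4.986 - 3.651)²/360 = 0.004947 W
    P_R4 = (3.651 - 0.278)²/910 = 0.01251 W
    P_R5 = (0.278 - 0)²/75 = 0.001031 W
  P_total = P_R1 + P_R2 + P_R3 + P_R4 + P_R5 = 0.02342 W

Final answers:
1. V_3 = 0.278 V
2. I_R5 = 0.003707 A
3. P_R1 = 6.584e-05 W
4. P_total = 0.02342 W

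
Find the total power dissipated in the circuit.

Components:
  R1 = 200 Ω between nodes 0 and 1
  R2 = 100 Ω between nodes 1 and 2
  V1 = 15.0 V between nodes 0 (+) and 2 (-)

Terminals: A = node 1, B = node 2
Nodal analysis, taking node 2 as the 0 V reference.
Source V1 fixes V_0 = 15 V.
KCL at each unknown node (sum of currents leaving = 0; resistances in Ω):
  Node 1: (V_1 - 15)/200 + (V_1 - 0)/100 = 0
Collecting terms: 0.015 × V_1 = 0.075  =>  V_1 = 5 V
Power in each resistor, P = (ΔV)²/R:
  P_R1 = (15 - 5)²/200 = 0.5 W
  P_R2 = (5 - 0)²/100 = 0.25 W
P_total = P_R1 + P_R2 = 0.75 W

Final answer: 0.75 W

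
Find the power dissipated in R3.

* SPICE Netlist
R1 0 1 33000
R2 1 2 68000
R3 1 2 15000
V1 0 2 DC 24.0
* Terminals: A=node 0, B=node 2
Nodal analysis, taking node 2 as the 0 V reference.
Source V1 fixes V_0 = 24 V.
KCL at each unknown node (sum of currents leaving = 0; resistances in Ω):
  Node 1: (V_1 - 24)/33000 + (V_1 - 0)/68000 + (V_1 - 0)/15000 = 0
Collecting terms: 0.0001117 × V_1 = 0.0007273  =>  V_1 = 6.512 V
I_R3 = (V_1 - V_2)/R3 = (6.512 - 0)/15000 = 0.0004342 A
P_R3 = I_R3² × R3 = (0.0004342)² × 15000 = 0.002827 W

Final answer: 0.002827 W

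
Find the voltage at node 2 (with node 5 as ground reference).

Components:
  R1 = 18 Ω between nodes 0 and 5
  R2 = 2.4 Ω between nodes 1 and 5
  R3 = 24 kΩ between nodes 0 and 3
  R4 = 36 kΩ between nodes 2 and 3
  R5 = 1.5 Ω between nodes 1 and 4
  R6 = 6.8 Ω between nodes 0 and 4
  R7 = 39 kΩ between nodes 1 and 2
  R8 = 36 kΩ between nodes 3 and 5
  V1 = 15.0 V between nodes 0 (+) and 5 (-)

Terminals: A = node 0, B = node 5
Nodal analysis, taking node 5 as the 0 V reference.
Source V1 fixes V_0 = 15 V.
KCL at each unknown node (sum of currents leaving = 0; resistances in Ω):
  Node 1: (V_1 - 0)/2.4 + (V_1 - V_4)/1.5 + (V_1 - V_2)/39000 = 0
  Node 2: (V_2 - V_3)/36000 + (V_2 - V_1)/39000 = 0
  Node 3: (V_3 - 15)/24000 + (V_3 - V_2)/36000 + (V_3 - 0)/36000 = 0
  Node 4: (V_4 - V_1)/1.5 + (V_4 - 15)/6.8 = 0
Collecting terms (coefficients in siemens):
  1.083·V_1 - 0.00002564·V_2 - 0.6667·V_4 = 0
  0.00005342·V_2 - 0.00002564·V_1 - 0.00002778·V_3 = 0
  0.00009722·V_3 - 0.00002778·V_2 = 0.000625
  0.8137·V_4 - 0.6667·V_1 = 2.206
Solving these 4 simultaneous equations (Gaussian elimination) gives:
  V_1 = 3.365 V, V_2 = 5.823 V, V_3 = 8.092 V, V_4 = 5.467 V
The requested potential is V_2 = 5.823 V.

Final answer: V_2 = 5.823 V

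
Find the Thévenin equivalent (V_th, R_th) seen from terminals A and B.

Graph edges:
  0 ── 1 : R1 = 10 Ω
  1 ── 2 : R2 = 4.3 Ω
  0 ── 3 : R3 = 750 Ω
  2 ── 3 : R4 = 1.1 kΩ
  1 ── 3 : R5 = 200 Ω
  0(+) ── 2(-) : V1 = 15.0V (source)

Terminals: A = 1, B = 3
Step 1 — V_th is the open-circuit voltage V_A - V_B (nothing connected across the terminals).
Nodal analysis, taking node 2 as the 0 V reference.
Source V1 fixes V_0 = 15 V.
KCL at each unknown node (sum of currents leaving = 0; resistances in Ω):
  Node 1: (V_1 - 15)/10 + (V_1 - 0)/4.3 + (V_1 - V_3)/200 = 0
  Node 3: (V_3 - 15)/750 + (V_3 - 0)/1100 + (V_3 - V_1)/200 = 0
Collecting terms (coefficients in siemens):
  0.3376·V_1 - 0.005·V_3 = 1.5
  0.007242·V_3 - 0.005·V_1 = 0.02
Determinant D = (0.3376)(0.007242) - (-0.005)(-0.005) = 0.00242
V_1 = [(1.5)(0.007242) - (-0.005)(0.02)]/D = 4.531 V
V_3 = [(0.3376)(0.02) - (1.5)(-0.005)]/D = 5.89 V
V_th = V_1 - V_3 = 4.531 - 5.89 = -1.359 V
Step 2 — R_th: zero the source — replace V1 by a short circuit (node 2 merges into node 0) — and find the resistance seen between A (node 1) and B (node 3).
Reduce the network between node 1 (A) and node 3 (B) by series/parallel combination:
  Rp1 = R1 ‖ R2 (parallel, both between nodes 0 and 1) = 1/(1/10 + 1/4.3) = 3.007 Ω
  Rp2 = R3 ‖ R4 (parallel, both between nodes 0 and 3) = 1/(1/750 + 1/1100) = 445.9 Ω
  Rs1 = Rp1 + Rp2 (series, joined only at node 0) = 3.007 + 445.9 = 449 Ω
  Rp3 = R5 ‖ Rs1 (parallel, both between nodes 1 and 3) = 1/(1/200 + 1/449) = 138.4 Ω
R_th = 138.4 Ω

Final answer: V_th = -1.359 V, R_th = 138.4 Ω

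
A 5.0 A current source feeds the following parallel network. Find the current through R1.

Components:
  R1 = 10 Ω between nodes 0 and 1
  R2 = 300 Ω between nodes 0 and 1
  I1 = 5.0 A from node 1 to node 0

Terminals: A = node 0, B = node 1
All resistors sit directly between nodes 0 and 1, so they are in parallel and share one voltage V; the full source current 5 A splits among them.
1/R_par = 1/10 + 1/300 = 0.1033 S  =>  R_par = 9.677 Ω
V = I × R_par = 5 × 9.677 = 48.39 V
I_R1 = V/R1 = 48.39/10 = 4.839 A

Final answer: 4.839 A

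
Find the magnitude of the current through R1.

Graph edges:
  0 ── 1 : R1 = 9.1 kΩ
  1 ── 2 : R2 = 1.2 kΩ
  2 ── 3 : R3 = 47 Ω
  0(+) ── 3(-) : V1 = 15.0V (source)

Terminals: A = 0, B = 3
Nodal analysis, taking node 3 as the 0 V reference.
Source V1 fixes V_0 = 15 V.
KCL at each unknown node (sum of currents leaving = 0; resistances in Ω):
  Node 1: (V_1 - 15)/9100 + (V_1 - V_2)/1200 = 0
  Node 2: (V_2 - V_1)/1200 + (V_2 - 0)/47 = 0
Collecting terms (coefficients in siemens):
  0.0009432·V_1 - 0.0008333·V_2 = 0.001648
  0.02211·V_2 - 0.0008333·V_1 = 0
Determinant D = (0.0009432)(0.02211) - (-0.0008333)(-0.0008333) = 0.00002016
V_1 = [(0.001648)(0.02211) - (-0.0008333)(0)]/D = 1.808 V
V_2 = [(0.0009432)(0) - (0.001648)(-0.0008333)]/D = 0.06814 V
I_R1 = (V_0 - V_1)/R1 = (15 - 1.808)/9100 = 0.00145 A
|I_R1| = 0.00145 A

Final answer: |I_R1| = 0.00145 A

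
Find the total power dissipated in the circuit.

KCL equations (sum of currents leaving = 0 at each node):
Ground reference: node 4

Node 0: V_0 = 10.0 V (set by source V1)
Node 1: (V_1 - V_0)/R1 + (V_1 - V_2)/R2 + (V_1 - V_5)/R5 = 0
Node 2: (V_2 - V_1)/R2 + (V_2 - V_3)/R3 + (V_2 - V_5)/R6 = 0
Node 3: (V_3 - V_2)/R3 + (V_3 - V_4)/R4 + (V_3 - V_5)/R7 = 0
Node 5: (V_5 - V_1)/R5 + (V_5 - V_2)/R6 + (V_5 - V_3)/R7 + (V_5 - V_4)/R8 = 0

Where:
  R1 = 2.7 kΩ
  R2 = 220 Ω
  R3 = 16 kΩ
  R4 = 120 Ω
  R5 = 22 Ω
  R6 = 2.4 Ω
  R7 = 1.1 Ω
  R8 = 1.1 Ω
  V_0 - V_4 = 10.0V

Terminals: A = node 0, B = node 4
Nodal analysis, taking node 4 as the 0 V reference.
Source V1 fixes V_0 = 10 V.
KCL at each unknown node (sum of currents leaving = 0; resistances in Ω):
  Node 1: (V_1 - 10)/2700 + (V_1 - V_2)/220 + (V_1 - V_5)/22 = 0
  Node 2: (V_2 - V_1)/220 + (V_2 - V_3)/16000 + (V_2 - V_5)/2.4 = 0
  Node 3: (V_3 - V_2)/16000 + (V_3 - 0)/120 + (V_3 - V_5)/1.1 = 0
  Node 5: (V_5 - V_1)/22 + (V_5 - V_2)/2.4 + (V_5 - V_3)/1.1 + (V_5 - 0)/1.1 = 0
Collecting terms (coefficients in siemens):
  0.05037·V_1 - 0.004545·V_2 - 0.04545·V_5 = 0.003704
  0.4213·V_2 - 0.004545·V_1 - 0.0000625·V_3 - 0.4167·V_5 = 0
  0.9175·V_3 - 0.0000625·V_2 - 0.9091·V_5 = 0
  2.28·V_5 - 0.04545·V_1 - 0.4167·V_2 - 0.9091·V_3 = 0
Solving these 4 simultaneous equations (Gaussian elimination) gives:
  V_1 = 0.07758 V, V_2 = 0.0048 V, V_3 = 0.00397 V, V_5 = 0.004006 V
Power in each resistor, P = (ΔV)²/R:
  P_R1 = (10 - 0.07758)²/2700 = 0.03646 W
  P_R2 = (0.07758 - 0.0048)²/220 = 0.00002408 W
  P_R3 = (0.0048 - 0.00397)²/16000 = 0.00000000004307 W
  P_R4 = (0.00397 - 0)²/120 = 0.0000001313 W
  P_R5 = (0.07758 - 0.004006)²/22 = 0.000246 W
  P_R6 = (0.0048 - 0.004006)²/2.4 = 0.0000002626 W
  P_R7 = (0.00397 - 0.004006)²/1.1 = 0.0000000012 W
  P_R8 = (0 - 0.004006)²/1.1 = 0.00001459 W
P_total = P_R1 + P_R2 + P_R3 + P_R4 + P_R5 + P_R6 + P_R7 + P_R8 = 0.03675 W

Final answer: 0.03675 W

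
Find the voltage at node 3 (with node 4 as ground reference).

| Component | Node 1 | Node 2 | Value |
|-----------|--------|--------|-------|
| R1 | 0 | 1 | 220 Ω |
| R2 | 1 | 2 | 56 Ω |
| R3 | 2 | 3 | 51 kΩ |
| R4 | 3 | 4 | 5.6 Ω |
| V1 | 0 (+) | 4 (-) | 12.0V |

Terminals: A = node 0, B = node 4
Nodal analysis, taking node 4 as the 0 V reference.
Source V1 fixes V_0 = 12 V.
KCL at each unknown node (sum of currents leaving = 0; resistances in Ω):
  Node 1: (V_1 - 12)/220 + (V_1 - V_2)/56 = 0
  Node 2: (V_2 - V_1)/56 + (V_2 - V_3)/51000 = 0
  Node 3: (V_3 - V_2)/51000 + (V_3 - 0)/5.6 = 0
Collecting terms (coefficients in siemens):
  0.0224·V_1 - 0.01786·V_2 = 0.05455
  0.01788·V_2 - 0.01786·V_1 - 0.00001961·V_3 = 0
  0.1786·V_3 - 0.00001961·V_2 = 0
Solving these 3 simultaneous equations (Gaussian elimination) gives:
  V_1 = 11.95 V, V_2 = 11.94 V, V_3 = 0.00131 V
The requested potential is V_3 = 0.00131 V.

Final answer: V_3 = 0.00131 V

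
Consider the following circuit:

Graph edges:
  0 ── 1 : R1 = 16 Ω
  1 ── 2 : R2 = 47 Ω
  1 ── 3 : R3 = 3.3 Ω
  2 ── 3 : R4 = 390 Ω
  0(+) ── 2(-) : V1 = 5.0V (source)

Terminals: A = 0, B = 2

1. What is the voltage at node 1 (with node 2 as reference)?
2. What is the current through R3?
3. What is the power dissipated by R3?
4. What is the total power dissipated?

Nodal analysis, taking node 2 as the 0 V reference.
Source V1 fixes V_0 = 5 V.
KCL at each unknown node (sum of currents leaving = 0; resistances in Ω):
  Node 1: (V_1 - 5)/16 + (V_1 - 0)/47 + (V_1 - V_3)/3.3 = 0
  Node 3: (V_3 - V_1)/3.3 + (V_3 - 0)/390 = 0
Collecting terms (coefficients in siemens):
  0.3868·V_1 - 0.303·V_3 = 0.3125
  0.3056·V_3 - 0.303·V_1 = 0
Determinant D = (0.3868)(0.3056) - (-0.303)(-0.303) = 0.02638
V_1 = [(0.3125)(0.3056) - (-0.303)(0)]/D = 3.62 V
V_3 = [(0.3868)(0) - (0.3125)(-0.303)]/D = 3.59 V
Part 1:
  Read off the nodal solution: V_1 = 3.62 V
Part 2:
  I_R3 = (V_1 - V_3)/R3 = (3.62 - 3.59)/3.3 = 0.009205 A
  Magnitude: I_R3 = 0.009205 A
Part 3:
  I_R3 = (V_1 - V_3)/R3 = (3.62 - 3.59)/3.3 = 0.009205 A
  P_R3 = I_R3² × R3 = (0.009205)² × 3.3 = 0.0002796 W
Part 4:
  Power in each resistor, P = (ΔV)²/R:
    P_R1 = (5 - 3.62)²/16 = 0.119 W
    P_R2 = (3.62 - 0)²/47 = 0.2789 W
    P_R3 = (3.62 - 3.59)²/3.3 = 0.0002796 W
    P_R4 = (0 - 3.59)²/390 = 0.03304 W
  P_total = P_R1 + P_R2 + P_R3 + P_R4 = 0.4312 W

Final answers:
1. V_1 = 3.62 V
2. I_R3 = 0.009205 A
3. P_R3 = 0.0002796 W
4. P_total = 0.4312 W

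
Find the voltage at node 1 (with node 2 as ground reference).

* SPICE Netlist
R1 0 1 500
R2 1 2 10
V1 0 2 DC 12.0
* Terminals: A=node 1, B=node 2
Nodal analysis, taking node 2 as the 0 V reference.
Source V1 fixes V_0 = 12 V.
KCL at each unknown node (sum of currents leaving = 0; resistances in Ω):
  Node 1: (V_1 - 12)/500 + (V_1 - 0)/10 = 0
Collecting terms: 0.102 × V_1 = 0.024  =>  V_1 = 0.2353 V
The requested potential is V_1 = 0.2353 V.

Final answer: V_1 = 0.2353 V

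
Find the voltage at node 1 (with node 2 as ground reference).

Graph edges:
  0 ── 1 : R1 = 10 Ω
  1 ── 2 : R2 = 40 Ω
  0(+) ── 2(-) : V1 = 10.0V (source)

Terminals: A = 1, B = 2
Nodal analysis, taking node 2 as the 0 V reference.
Source V1 fixes V_0 = 10 V.
KCL at each unknown node (sum of currents leaving = 0; resistances in Ω):
  Node 1: (V_1 - 10)/10 + (V_1 - 0)/40 = 0
Collecting terms: 0.125 × V_1 = 1  =>  V_1 = 8 V
The requested potential is V_1 = 8 V.

Final answer: V_1 = 8 V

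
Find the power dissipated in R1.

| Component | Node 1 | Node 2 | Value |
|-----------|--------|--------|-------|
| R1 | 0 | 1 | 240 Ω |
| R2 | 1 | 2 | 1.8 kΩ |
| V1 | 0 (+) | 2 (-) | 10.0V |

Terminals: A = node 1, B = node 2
Nodal analysis, taking node 2 as the 0 V reference.
Source V1 fixes V_0 = 10 V.
KCL at each unknown node (sum of currents leaving = 0; resistances in Ω):
  Node 1: (V_1 - 10)/240 + (V_1 - 0)/1800 = 0
Collecting terms: 0.004722 × V_1 = 0.04167  =>  V_1 = 8.824 V
I_R1 = (V_0 - V_1)/R1 = (10 - 8.824)/240 = 0.004902 A
P_R1 = I_R1² × R1 = (0.004902)² × 240 = 0.005767 W

Final answer: 0.005767 W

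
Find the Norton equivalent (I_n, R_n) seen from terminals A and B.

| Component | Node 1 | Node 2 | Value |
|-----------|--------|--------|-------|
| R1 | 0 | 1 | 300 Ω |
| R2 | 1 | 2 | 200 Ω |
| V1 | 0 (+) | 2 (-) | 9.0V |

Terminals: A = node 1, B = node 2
Find the Thévenin equivalent first; then I_n = V_th/R_th and R_n = R_th.
Step 1 — V_th is the open-circuit voltage V_A - V_B (nothing connected across the terminals).
Nodal analysis, taking node 2 as the 0 V reference.
Source V1 fixes V_0 = 9 V.
KCL at each unknown node (sum of currents leaving = 0; resistances in Ω):
  Node 1: (V_1 - 9)/300 + (V_1 - 0)/200 = 0
Collecting terms: 0.008333 × V_1 = 0.03  =>  V_1 = 3.6 V
V_th = V_1 - V_2 = 3.6 - 0 = 3.6 V
Step 2 — R_th: zero the source — replace V1 by a short circuit (node 2 merges into node 0) — and find the resistance seen between A (node 1) and B (node 0).
Reduce the network between node 1 (A) and node 0 (B) by series/parallel combination:
  Rp1 = R1 ‖ R2 (parallel, both between nodes 0 and 1) = 1/(1/300 + 1/200) = 120 Ω
R_th = 120 Ω
I_n = V_th/R_th = 3.6/120 = 0.03 A, and R_n = R_th = 120 Ω

Final answer: I_n = 0.03 A, R_n = 120 Ω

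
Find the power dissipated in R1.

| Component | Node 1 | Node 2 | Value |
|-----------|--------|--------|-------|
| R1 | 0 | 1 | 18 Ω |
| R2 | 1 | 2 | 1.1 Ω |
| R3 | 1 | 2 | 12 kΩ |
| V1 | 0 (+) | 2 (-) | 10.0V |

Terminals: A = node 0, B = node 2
Nodal analysis, taking node 2 as the 0 V reference.
Source V1 fixes V_0 = 10 V.
KCL at each unknown node (sum of currents leaving = 0; resistances in Ω):
  Node 1: (V_1 - 10)/18 + (V_1 - 0)/1.1 + (V_1 - 0)/12000 = 0
Collecting terms: 0.9647 × V_1 = 0.5556  =>  V_1 = 0.5759 V
I_R1 = (V_0 - V_1)/R1 = (10 - 0.5759)/18 = 0.5236 A
P_R1 = I_R1² × R1 = (0.5236)² × 18 = 4.934 W

Final answer: 4.934 W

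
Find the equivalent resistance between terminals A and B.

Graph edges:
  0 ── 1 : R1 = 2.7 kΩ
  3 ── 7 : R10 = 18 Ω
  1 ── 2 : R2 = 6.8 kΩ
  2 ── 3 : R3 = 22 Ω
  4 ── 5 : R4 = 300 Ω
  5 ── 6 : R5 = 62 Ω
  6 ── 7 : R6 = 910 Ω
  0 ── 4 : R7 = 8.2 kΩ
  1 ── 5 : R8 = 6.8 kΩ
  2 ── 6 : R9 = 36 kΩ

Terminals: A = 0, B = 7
The network is not a plain series/parallel combination. Inject a 1 A test current into terminal A (node 0) and return it from terminal B (node 7); then R_eq = V_A / (1 A).
Nodal analysis, taking node 7 as the 0 V reference.
Current source I_test pushes 1 A into node 0 and draws it out of node 7.
KCL at each unknown node (sum of currents leaving = 0; resistances in Ω):
  Node 0: (V_0 - V_1)/2700 + (V_0 - V_4)/8200 - 1 = 0
  Node 1: (V_1 - V_0)/2700 + (V_1 - V_2)/6800 + (V_1 - V_5)/6800 = 0
  Node 2: (V_2 - V_1)/6800 + (V_2 - V_3)/22 + (V_2 - V_6)/36000 = 0
  Node 3: (V_3 - V_2)/22 + (V_3 - 0)/18 = 0
  Node 4: (V_4 - V_0)/8200 + (V_4 - V_5)/300 = 0
  Node 5: (V_5 - V_1)/6800 + (V_5 - V_4)/300 + (V_5 - V_6)/62 = 0
  Node 6: (V_6 - V_2)/36000 + (V_6 - V_5)/62 + (V_6 - 0)/910 = 0
Collecting terms (coefficients in siemens):
  0.0004923·V_0 - 0.0003704·V_1 - 0.000122·V_4 = 1
  0.0006645·V_1 - 0.0003704·V_0 - 0.0001471·V_2 - 0.0001471·V_5 = 0
  0.04563·V_2 - 0.0001471·V_1 - 0.04545·V_3 - 0.00002778·V_6 = 0
  0.101·V_3 - 0.04545·V_2 = 0
  0.003455·V_4 - 0.000122·V_0 - 0.003333·V_5 = 0
  0.01961·V_5 - 0.0001471·V_1 - 0.003333·V_4 - 0.01613·V_6 = 0
  0.01726·V_6 - 0.00002778·V_2 - 0.01613·V_5 = 0
Solving these 7 simultaneous equations (Gaussian elimination) gives:
  V_0 = 3996 V, V_1 = 2368 V, V_2 = 14.47 V, V_3 = 6.513 V
  V_4 = 740.4 V, V_5 = 621.3 V, V_6 = 580.7 V
R_eq = V_0 / 1 A = 3996 Ω = 3.996 kΩ

Final answer: 3.996 kΩ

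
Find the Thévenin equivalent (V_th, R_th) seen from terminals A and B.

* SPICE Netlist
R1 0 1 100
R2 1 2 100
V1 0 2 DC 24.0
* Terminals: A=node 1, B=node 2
Step 1 — V_th is the open-circuit voltage V_A - V_B (nothing connected across the terminals).
Nodal analysis, taking node 2 as the 0 V reference.
Source V1 fixes V_0 = 24 V.
KCL at each unknown node (sum of currents leaving = 0; resistances in Ω):
  Node 1: (V_1 - 24)/100 + (V_1 - 0)/100 = 0
Collecting terms: 0.02 × V_1 = 0.24  =>  V_1 = 12 V
V_th = V_1 - V_2 = 12 - 0 = 12 V
Step 2 — R_th: zero the source — replace V1 by a short circuit (node 2 merges into node 0) — and find the resistance seen between A (node 1) and B (node 0).
Reduce the network between node 1 (A) and node 0 (B) by series/parallel combination:
  Rp1 = R1 ‖ R2 (parallel, both between nodes 0 and 1) = 1/(1/100 + 1/100) = 50 Ω
R_th = 50 Ω

Final answer: V_th = 12 V, R_th = 50 Ω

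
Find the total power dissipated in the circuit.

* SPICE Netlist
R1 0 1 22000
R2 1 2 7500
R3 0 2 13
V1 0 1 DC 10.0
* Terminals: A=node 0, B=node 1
Nodal analysis, taking node 1 as the 0 V reference.
Source V1 fixes V_0 = 10 V.
KCL at each unknown node (sum of currents leaving = 0; resistances in Ω):
  Node 2: (V_2 - 0)/7500 + (V_2 - 10)/13 = 0
Collecting terms: 0.07706 × V_2 = 0.7692  =>  V_2 = 9.983 V
Power in each resistor, P = (ΔV)²/R:
  P_R1 = (10 - 0)²/22000 = 0.004545 W
  P_R2 = (0 - 9.983)²/7500 = 0.01329 W
  P_R3 = (10 - 9.983)²/13 = 0.00002303 W
P_total = P_R1 + P_R2 + P_R3 = 0.01786 W

Final answer: 0.01786 W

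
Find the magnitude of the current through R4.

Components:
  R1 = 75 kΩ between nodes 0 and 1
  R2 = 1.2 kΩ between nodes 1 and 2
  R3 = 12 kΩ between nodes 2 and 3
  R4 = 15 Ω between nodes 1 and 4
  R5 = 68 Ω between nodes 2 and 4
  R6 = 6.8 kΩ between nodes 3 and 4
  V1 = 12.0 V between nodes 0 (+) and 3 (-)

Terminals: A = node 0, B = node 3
Nodal analysis, taking node 3 as the 0 V reference.
Source V1 fixes V_0 = 12 V.
KCL at each unknown node (sum of currents leaving = 0; resistances in Ω):
  Node 1: (V_1 - 12)/75000 + (V_1 - V_2)/1200 + (V_1 - V_4)/15 = 0
  Node 2: (V_2 - V_1)/1200 + (V_2 - 0)/12000 + (V_2 - V_4)/68 = 0
  Node 4: (V_4 - V_1)/15 + (V_4 - V_2)/68 + (V_4 - 0)/6800 = 0
Collecting terms (coefficients in siemens):
  0.06751·V_1 - 0.0008333·V_2 - 0.06667·V_4 = 0.00016
  0.01562·V_2 - 0.0008333·V_1 - 0.01471·V_4 = 0
  0.08152·V_4 - 0.06667·V_1 - 0.01471·V_2 = 0
Solving these 3 simultaneous equations (Gaussian elimination) gives:
  V_1 = 0.6597 V, V_2 = 0.6541 V, V_4 = 0.6575 V
I_R4 = (V_1 - V_4)/R4 = (0.6597 - 0.6575)/15 = 0.0001465 A
|I_R4| = 0.0001465 A

Final answer: |I_R4| = 0.0001465 A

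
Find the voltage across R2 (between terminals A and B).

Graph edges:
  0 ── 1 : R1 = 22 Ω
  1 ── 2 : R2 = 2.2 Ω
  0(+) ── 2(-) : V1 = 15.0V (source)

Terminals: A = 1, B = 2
R1 and R2 are in series across V1 (node 0 → node 1 → node 2), and the output A–B is taken across R2, so this is a voltage divider.
Series current: I = V1/(R1 + R2) = 15/(22 + 2.2) = 15/24.2 = 0.6198 A
V_R2 = I × R2 = V1 × R2/(R1 + R2) = 15 × 2.2/24.2 = 1.364 V

Final answer: 1.364 V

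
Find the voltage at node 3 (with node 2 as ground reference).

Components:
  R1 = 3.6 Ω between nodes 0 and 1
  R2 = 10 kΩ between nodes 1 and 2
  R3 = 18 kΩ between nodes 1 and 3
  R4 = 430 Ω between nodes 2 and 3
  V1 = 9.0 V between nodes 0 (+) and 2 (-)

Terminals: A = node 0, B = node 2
Nodal analysis, taking node 2 as the 0 V reference.
Source V1 fixes V_0 = 9 V.
KCL at each unknown node (sum of currents leaving = 0; resistances in Ω):
  Node 1: (V_1 - 9)/3.6 + (V_1 - 0)/10000 + (V_1 - V_3)/18000 = 0
  Node 3: (V_3 - V_1)/18000 + (V_3 - 0)/430 = 0
Collecting terms (coefficients in siemens):
  0.2779·V_1 - 0.00005556·V_3 = 2.5
  0.002381·V_3 - 0.00005556·V_1 = 0
Determinant D = (0.2779)(0.002381) - (-0.00005556)(-0.00005556) = 0.0006618
V_1 = [(2.5)(0.002381) - (-0.00005556)(0)]/D = 8.995 V
V_3 = [(0.2779)(0) - (2.5)(-0.00005556)]/D = 0.2099 V
The requested potential is V_3 = 0.2099 V.

Final answer: V_3 = 0.2099 V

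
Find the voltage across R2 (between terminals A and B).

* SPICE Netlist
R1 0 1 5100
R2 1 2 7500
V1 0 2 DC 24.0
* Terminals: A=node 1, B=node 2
R1 and R2 are in series across V1 (node 0 → node 1 → node 2), and the output A–B is taken across R2, so this is a voltage divider.
Series current: I = V1/(R1 + R2) = 24/(5100 + 7500) = 24/12600 = 0.001905 A
V_R2 = I × R2 = V1 × R2/(R1 + R2) = 24 × 7500/12600 = 14.29 V

Final answer: 14.29 V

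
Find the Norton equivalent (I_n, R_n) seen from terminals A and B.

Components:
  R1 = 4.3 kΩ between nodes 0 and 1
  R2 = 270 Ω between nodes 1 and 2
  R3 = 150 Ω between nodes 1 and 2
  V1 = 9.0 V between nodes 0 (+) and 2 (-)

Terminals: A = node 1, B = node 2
Find the Thévenin equivalent first; then I_n = V_th/R_th and R_n = R_th.
Step 1 — V_th is the open-circuit voltage V_A - V_B (nothing connected across the terminals).
Nodal analysis, taking node 2 as the 0 V reference.
Source V1 fixes V_0 = 9 V.
KCL at each unknown node (sum of currents leaving = 0; resistances in Ω):
  Node 1: (V_1 - 9)/4300 + (V_1 - 0)/270 + (V_1 - 0)/150 = 0
Collecting terms: 0.0106 × V_1 = 0.002093  =>  V_1 = 0.1974 V
V_th = V_1 - V_2 = 0.1974 - 0 = 0.1974 V
Step 2 — R_th: zero the source — replace V1 by a short circuit (node 2 merges into node 0) — and find the resistance seen between A (node 1) and B (node 0).
Reduce the network between node 1 (A) and node 0 (B) by series/parallel combination:
  Rp1 = R1 ‖ R2 ‖ R3 (parallel, all between nodes 0 and 1) = 1/(1/4300 + 1/270 + 1/150) = 94.31 Ω
R_th = 94.31 Ω
I_n = V_th/R_th = 0.1974/94.31 = 0.002093 A, and R_n = R_th = 94.31 Ω

Final answer: I_n = 0.002093 A, R_n = 94.31 Ω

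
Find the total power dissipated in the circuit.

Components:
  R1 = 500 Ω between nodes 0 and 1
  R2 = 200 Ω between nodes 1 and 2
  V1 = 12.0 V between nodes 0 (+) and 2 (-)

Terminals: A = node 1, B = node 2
Nodal analysis, taking node 2 as the 0 V reference.
Source V1 fixes V_0 = 12 V.
KCL at each unknown node (sum of currents leaving = 0; resistances in Ω):
  Node 1: (V_1 - 12)/500 + (V_1 - 0)/200 = 0
Collecting terms: 0.007 × V_1 = 0.024  =>  V_1 = 3.429 V
Power in each resistor, P = (ΔV)²/R:
  P_R1 = (12 - 3.429)²/500 = 0.1469 W
  P_R2 = (3.429 - 0)²/200 = 0.05878 W
P_total = P_R1 + P_R2 = 0.2057 W

Final answer: 0.2057 W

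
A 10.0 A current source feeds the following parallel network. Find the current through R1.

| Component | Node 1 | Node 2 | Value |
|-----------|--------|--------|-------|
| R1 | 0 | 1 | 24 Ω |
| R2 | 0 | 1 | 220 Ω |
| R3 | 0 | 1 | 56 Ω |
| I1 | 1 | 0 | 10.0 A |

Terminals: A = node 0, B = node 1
All resistors sit directly between nodes 0 and 1, so they are in parallel and share one voltage V; the full source current 10 A splits among them.
1/R_par = 1/24 + 1/220 + 1/56 = 0.06407 S  =>  R_par = 15.61 Ω
V = I × R_par = 10 × 15.61 = 156.1 V
I_R1 = V/R1 = 156.1/24 = 6.503 A

Final answer: 6.503 A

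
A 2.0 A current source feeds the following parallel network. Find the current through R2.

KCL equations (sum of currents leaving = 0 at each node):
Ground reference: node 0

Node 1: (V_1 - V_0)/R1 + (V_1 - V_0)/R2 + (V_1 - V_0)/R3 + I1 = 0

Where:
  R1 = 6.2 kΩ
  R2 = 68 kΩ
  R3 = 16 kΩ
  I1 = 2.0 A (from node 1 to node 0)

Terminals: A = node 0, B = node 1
All resistors sit directly between nodes 0 and 1, so they are in parallel and share one voltage V; the full source current 2 A splits among them.
1/R_par = 1/6200 + 1/68000 + 1/16000 = 0.0002385 S  =>  R_par = 4193 Ω
V = I × R_par = 2 × 4193 = 8386 V
I_R2 = V/R2 = 8386/68000 = 0.1233 A

Final answer: 0.1233 A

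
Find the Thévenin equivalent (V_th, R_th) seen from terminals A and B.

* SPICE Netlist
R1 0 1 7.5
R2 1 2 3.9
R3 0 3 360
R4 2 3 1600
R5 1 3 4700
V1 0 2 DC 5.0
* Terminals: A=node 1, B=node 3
Step 1 — V_th is the open-circuit voltage V_A - V_B (nothing connected across the terminals).
Nodal analysis, taking node 2 as the 0 V reference.
Source V1 fixes V_0 = 5 V.
KCL at each unknown node (sum of currents leaving = 0; resistances in Ω):
  Node 1: (V_1 - 5)/7.5 + (V_1 - 0)/3.9 + (V_1 - V_3)/4700 = 0
  Node 3: (V_3 - 5)/360 + (V_3 - 0)/1600 + (V_3 - V_1)/4700 = 0
Collecting terms (coefficients in siemens):
  0.39·V_1 - 0.0002128·V_3 = 0.6667
  0.003616·V_3 - 0.0002128·V_1 = 0.01389
Determinant D = (0.39)(0.003616) - (-0.0002128)(-0.0002128) = 0.00141
V_1 = [(0.6667)(0.003616) - (-0.0002128)(0.01389)]/D = 1.712 V
V_3 = [(0.39)(0.01389) - (0.6667)(-0.0002128)]/D = 3.942 V
V_th = V_1 - V_3 = 1.712 - 3.942 = -2.23 V
Step 2 — R_th: zero the source — replace V1 by a short circuit (node 2 merges into node 0) — and find the resistance seen between A (node 1) and B (node 3).
Reduce the network between node 1 (A) and node 3 (B) by series/parallel combination:
  Rp1 = R1 ‖ R2 (parallel, both between nodes 0 and 1) = 1/(1/7.5 + 1/3.9) = 2.566 Ω
  Rp2 = R3 ‖ R4 (parallel, both between nodes 0 and 3) = 1/(1/360 + 1/1600) = 293.9 Ω
  Rs1 = Rp1 + Rp2 (series, joined only at node 0) = 2.566 + 293.9 = 296.4 Ω
  Rp3 = R5 ‖ Rs1 (parallel, both between nodes 1 and 3) = 1/(1/4700 + 1/296.4) = 278.9 Ω
R_th = 278.9 Ω

Final answer: V_th = -2.23 V, R_th = 278.9 Ω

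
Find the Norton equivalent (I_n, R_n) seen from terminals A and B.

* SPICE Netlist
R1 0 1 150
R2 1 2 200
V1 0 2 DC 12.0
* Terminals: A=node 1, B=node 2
Find the Thévenin equivalent first; then I_n = V_th/R_th and R_n = R_th.
Step 1 — V_th is the open-circuit voltage V_A - V_B (nothing connected across the terminals).
Nodal analysis, taking node 2 as the 0 V reference.
Source V1 fixes V_0 = 12 V.
KCL at each unknown node (sum of currents leaving = 0; resistances in Ω):
  Node 1: (V_1 - 12)/150 + (V_1 - 0)/200 = 0
Collecting terms: 0.01167 × V_1 = 0.08  =>  V_1 = 6.857 V
V_th = V_1 - V_2 = 6.857 - 0 = 6.857 V
Step 2 — R_th: zero the source — replace V1 by a short circuit (node 2 merges into node 0) — and find the resistance seen between A (node 1) and B (node 0).
Reduce the network between node 1 (A) and node 0 (B) by series/parallel combination:
  Rp1 = R1 ‖ R2 (parallel, both between nodes 0 and 1) = 1/(1/150 + 1/200) = 85.71 Ω
R_th = 85.71 Ω
I_n = V_th/R_th = 6.857/85.71 = 0.08 A, and R_n = R_th = 85.71 Ω

Final answer: I_n = 0.08 A, R_n = 85.71 Ω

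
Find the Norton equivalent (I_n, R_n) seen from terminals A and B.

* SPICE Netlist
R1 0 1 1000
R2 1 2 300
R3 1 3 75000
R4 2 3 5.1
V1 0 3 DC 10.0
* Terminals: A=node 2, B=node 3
Find the Thévenin equivalent first; then I_n = V_th/R_th and R_n = R_th.
Step 1 — V_th is the open-circuit voltage V_A - V_B (nothing connected across the terminals).
Nodal analysis, taking node 3 as the 0 V reference.
Source V1 fixes V_0 = 10 V.
KCL at each unknown node (sum of currents leaving = 0; resistances in Ω):
  Node 1: (V_1 - 10)/1000 + (V_1 - V_2)/300 + (V_1 - 0)/75000 = 0
  Node 2: (V_2 - V_1)/300 + (V_2 - 0)/5.1 = 0
Collecting terms (coefficients in siemens):
  0.004347·V_1 - 0.003333·V_2 = 0.01
  0.1994·V_2 - 0.003333·V_1 = 0
Determinant D = (0.004347)(0.1994) - (-0.003333)(-0.003333) = 0.0008557
V_1 = [(0.01)(0.1994) - (-0.003333)(0)]/D = 2.33 V
V_2 = [(0.004347)(0) - (0.01)(-0.003333)]/D = 0.03896 V
V_th = V_2 - V_3 = 0.03896 - 0 = 0.03896 V
Step 2 — R_th: zero the source — replace V1 by a short circuit (node 3 merges into node 0) — and find the resistance seen between A (node 2) and B (node 0).
Reduce the network between node 2 (A) and node 0 (B) by series/parallel combination:
  Rp1 = R1 ‖ R3 (parallel, both between nodes 0 and 1) = 1/(1/1000 + 1/75000) = 986.8 Ω
  Rs1 = R2 + Rp1 (series, joined only at node 1) = 300 + 986.8 = 1287 Ω
  Rp2 = R4 ‖ Rs1 (parallel, both between nodes 0 and 2) = 1/(1/5.1 + 1/1287) = 5.08 Ω
R_th = 5.08 Ω
I_n = V_th/R_th = 0.03896/5.08 = 0.007669 A, and R_n = R_th = 5.08 Ω

Final answer: I_n = 0.007669 A, R_n = 5.08 Ω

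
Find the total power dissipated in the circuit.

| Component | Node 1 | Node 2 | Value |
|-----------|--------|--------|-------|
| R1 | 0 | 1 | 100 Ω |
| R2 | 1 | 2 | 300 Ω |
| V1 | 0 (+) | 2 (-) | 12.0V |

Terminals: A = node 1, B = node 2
Nodal analysis, taking node 2 as the 0 V reference.
Source V1 fixes V_0 = 12 V.
KCL at each unknown node (sum of currents leaving = 0; resistances in Ω):
  Node 1: (V_1 - 12)/100 + (V_1 - 0)/300 = 0
Collecting terms: 0.01333 × V_1 = 0.12  =>  V_1 = 9 V
Power in each resistor, P = (ΔV)²/R:
  P_R1 = (12 - 9)²/100 = 0.09 W
  P_R2 = (9 - 0)²/300 = 0.27 W
P_total = P_R1 + P_R2 = 0.36 W

Final answer: 0.36 W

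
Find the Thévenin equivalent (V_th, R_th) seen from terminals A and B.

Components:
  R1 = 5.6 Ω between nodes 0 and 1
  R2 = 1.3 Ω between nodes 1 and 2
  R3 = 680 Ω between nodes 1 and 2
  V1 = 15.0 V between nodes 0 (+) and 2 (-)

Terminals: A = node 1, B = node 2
Step 1 — V_th is the open-circuit voltage V_A - V_B (nothing connected across the terminals).
Nodal analysis, taking node 2 as the 0 V reference.
Source V1 fixes V_0 = 15 V.
KCL at each unknown node (sum of currents leaving = 0; resistances in Ω):
  Node 1: (V_1 - 15)/5.6 + (V_1 - 0)/1.3 + (V_1 - 0)/680 = 0
Collecting terms: 0.9493 × V_1 = 2.679  =>  V_1 = 2.822 V
V_th = V_1 - V_2 = 2.822 - 0 = 2.822 V
Step 2 — R_th: zero the source — replace V1 by a short circuit (node 2 merges into node 0) — and find the resistance seen between A (node 1) and B (node 0).
Reduce the network between node 1 (A) and node 0 (B) by series/parallel combination:
  Rp1 = R1 ‖ R2 ‖ R3 (parallel, all between nodes 0 and 1) = 1/(1/5.6 + 1/1.3 + 1/680) = 1.053 Ω
R_th = 1.053 Ω

Final answer: V_th = 2.822 V, R_th = 1.053 Ω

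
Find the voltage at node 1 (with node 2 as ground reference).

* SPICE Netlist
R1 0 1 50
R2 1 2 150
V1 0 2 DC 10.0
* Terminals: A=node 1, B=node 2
Nodal analysis, taking node 2 as the 0 V reference.
Source V1 fixes V_0 = 10 V.
KCL at each unknown node (sum of currents leaving = 0; resistances in Ω):
  Node 1: (V_1 - 10)/50 + (V_1 - 0)/150 = 0
Collecting terms: 0.02667 × V_1 = 0.2  =>  V_1 = 7.5 V
The requested potential is V_1 = 7.5 V.

Final answer: V_1 = 7.5 V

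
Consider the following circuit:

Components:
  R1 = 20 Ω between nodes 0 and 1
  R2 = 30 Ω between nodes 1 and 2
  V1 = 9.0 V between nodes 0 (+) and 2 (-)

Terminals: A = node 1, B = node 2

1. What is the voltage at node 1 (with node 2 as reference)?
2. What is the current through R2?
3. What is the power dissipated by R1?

Nodal analysis, taking node 2 as the 0 V reference.
Source V1 fixes V_0 = 9 V.
KCL at each unknown node (sum of currents leaving = 0; resistances in Ω):
  Node 1: (V_1 - 9)/20 + (V_1 - 0)/30 = 0
Collecting terms: 0.08333 × V_1 = 0.45  =>  V_1 = 5.4 V
Part 1:
  Read off the nodal solution: V_1 = 5.4 V
Part 2:
  I_R2 = (V_1 - V_2)/R2 = (5.4 - 0)/30 = 0.18 A
  Magnitude: I_R2 = 0.18 A
Part 3:
  I_R1 = (V_0 - V_1)/R1 = (9 - 5.4)/20 = 0.18 A
  P_R1 = I_R1² × R1 = (0.18)² × 20 = 0.648 W

Final answers:
1. V_1 = 5.4 V
2. I_R2 = 0.18 A
3. P_R1 = 0.648 W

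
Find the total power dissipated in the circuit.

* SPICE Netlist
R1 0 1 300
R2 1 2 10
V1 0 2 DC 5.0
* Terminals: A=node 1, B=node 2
Nodal analysis, taking node 2 as the 0 V reference.
Source V1 fixes V_0 = 5 V.
KCL at each unknown node (sum of currents leaving = 0; resistances in Ω):
  Node 1: (V_1 - 5)/300 + (V_1 - 0)/10 = 0
Collecting terms: 0.1033 × V_1 = 0.01667  =>  V_1 = 0.1613 V
Power in each resistor, P = (ΔV)²/R:
  P_R1 = (5 - 0.1613)²/300 = 0.07804 W
  P_R2 = (0.1613 - 0)²/10 = 0.002601 W
P_total = P_R1 + P_R2 = 0.08065 W

Final answer: 0.08065 W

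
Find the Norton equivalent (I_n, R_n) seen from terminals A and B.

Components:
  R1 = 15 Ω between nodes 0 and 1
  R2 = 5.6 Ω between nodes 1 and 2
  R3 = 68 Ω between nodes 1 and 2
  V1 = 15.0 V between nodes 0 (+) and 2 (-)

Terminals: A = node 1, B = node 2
Find the Thévenin equivalent first; then I_n = V_th/R_th and R_n = R_th.
Step 1 — V_th is the open-circuit voltage V_A - V_B (nothing connected across the terminals).
Nodal analysis, taking node 2 as the 0 V reference.
Source V1 fixes V_0 = 15 V.
KCL at each unknown node (sum of currents leaving = 0; resistances in Ω):
  Node 1: (V_1 - 15)/15 + (V_1 - 0)/5.6 + (V_1 - 0)/68 = 0
Collecting terms: 0.2599 × V_1 = 1  =>  V_1 = 3.847 V
V_th = V_1 - V_2 = 3.847 - 0 = 3.847 V
Step 2 — R_th: zero the source — replace V1 by a short circuit (node 2 merges into node 0) — and find the resistance seen between A (node 1) and B (node 0).
Reduce the network between node 1 (A) and node 0 (B) by series/parallel combination:
  Rp1 = R1 ‖ R2 ‖ R3 (parallel, all between nodes 0 and 1) = 1/(1/15 + 1/5.6 + 1/68) = 3.847 Ω
R_th = 3.847 Ω
I_n = V_th/R_th = 3.847/3.847 = 1 A, and R_n = R_th = 3.847 Ω

Final answer: I_n = 1 A, R_n = 3.847 Ω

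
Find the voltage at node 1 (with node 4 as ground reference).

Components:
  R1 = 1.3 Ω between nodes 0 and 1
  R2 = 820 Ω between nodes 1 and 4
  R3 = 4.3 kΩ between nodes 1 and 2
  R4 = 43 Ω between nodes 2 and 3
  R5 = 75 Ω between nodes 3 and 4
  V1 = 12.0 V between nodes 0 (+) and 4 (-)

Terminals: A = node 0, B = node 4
Nodal analysis, taking node 4 as the 0 V reference.
Source V1 fixes V_0 = 12 V.
KCL at each unknown node (sum of currents leaving = 0; resistances in Ω):
  Node 1: (V_1 - 12)/1.3 + (V_1 - 0)/820 + (V_1 - V_2)/4300 = 0
  Node 2: (V_2 - V_1)/4300 + (V_2 - V_3)/43 = 0
  Node 3: (V_3 - V_2)/43 + (V_3 - 0)/75 = 0
Collecting terms (coefficients in siemens):
  0.7707·V_1 - 0.0002326·V_2 = 9.231
  0.02349·V_2 - 0.0002326·V_1 - 0.02326·V_3 = 0
  0.03659·V_3 - 0.02326·V_2 = 0
Solving these 3 simultaneous equations (Gaussian elimination) gives:
  V_1 = 11.98 V, V_2 = 0.3199 V, V_3 = 0.2033 V
The requested potential is V_1 = 11.98 V.

Final answer: V_1 = 11.98 V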